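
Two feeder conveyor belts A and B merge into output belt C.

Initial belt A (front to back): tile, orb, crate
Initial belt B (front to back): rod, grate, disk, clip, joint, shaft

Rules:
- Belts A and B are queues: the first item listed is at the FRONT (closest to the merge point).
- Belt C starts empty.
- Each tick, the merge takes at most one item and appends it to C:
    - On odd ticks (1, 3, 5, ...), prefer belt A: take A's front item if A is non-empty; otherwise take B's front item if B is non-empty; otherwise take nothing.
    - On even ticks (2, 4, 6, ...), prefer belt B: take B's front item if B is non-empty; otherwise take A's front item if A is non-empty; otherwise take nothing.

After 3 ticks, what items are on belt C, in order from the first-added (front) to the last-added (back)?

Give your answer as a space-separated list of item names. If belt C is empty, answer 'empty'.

Tick 1: prefer A, take tile from A; A=[orb,crate] B=[rod,grate,disk,clip,joint,shaft] C=[tile]
Tick 2: prefer B, take rod from B; A=[orb,crate] B=[grate,disk,clip,joint,shaft] C=[tile,rod]
Tick 3: prefer A, take orb from A; A=[crate] B=[grate,disk,clip,joint,shaft] C=[tile,rod,orb]

Answer: tile rod orb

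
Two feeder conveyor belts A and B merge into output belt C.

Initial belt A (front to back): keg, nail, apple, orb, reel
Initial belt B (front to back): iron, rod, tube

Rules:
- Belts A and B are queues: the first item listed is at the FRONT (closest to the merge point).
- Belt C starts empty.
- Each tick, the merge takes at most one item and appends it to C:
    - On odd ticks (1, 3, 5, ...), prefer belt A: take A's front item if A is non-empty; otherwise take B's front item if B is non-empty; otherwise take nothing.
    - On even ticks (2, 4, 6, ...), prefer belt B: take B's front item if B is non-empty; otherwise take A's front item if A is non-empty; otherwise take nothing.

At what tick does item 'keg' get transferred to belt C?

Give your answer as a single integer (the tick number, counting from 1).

Tick 1: prefer A, take keg from A; A=[nail,apple,orb,reel] B=[iron,rod,tube] C=[keg]

Answer: 1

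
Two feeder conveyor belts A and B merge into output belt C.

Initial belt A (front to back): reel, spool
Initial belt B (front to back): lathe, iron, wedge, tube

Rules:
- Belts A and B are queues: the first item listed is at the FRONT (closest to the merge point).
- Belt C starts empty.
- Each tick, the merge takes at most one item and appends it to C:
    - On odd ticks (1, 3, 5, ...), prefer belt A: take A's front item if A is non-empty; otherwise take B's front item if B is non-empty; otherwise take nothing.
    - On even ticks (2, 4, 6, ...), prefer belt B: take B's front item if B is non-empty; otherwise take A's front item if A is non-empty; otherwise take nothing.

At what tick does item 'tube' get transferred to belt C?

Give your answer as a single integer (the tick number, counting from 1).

Tick 1: prefer A, take reel from A; A=[spool] B=[lathe,iron,wedge,tube] C=[reel]
Tick 2: prefer B, take lathe from B; A=[spool] B=[iron,wedge,tube] C=[reel,lathe]
Tick 3: prefer A, take spool from A; A=[-] B=[iron,wedge,tube] C=[reel,lathe,spool]
Tick 4: prefer B, take iron from B; A=[-] B=[wedge,tube] C=[reel,lathe,spool,iron]
Tick 5: prefer A, take wedge from B; A=[-] B=[tube] C=[reel,lathe,spool,iron,wedge]
Tick 6: prefer B, take tube from B; A=[-] B=[-] C=[reel,lathe,spool,iron,wedge,tube]

Answer: 6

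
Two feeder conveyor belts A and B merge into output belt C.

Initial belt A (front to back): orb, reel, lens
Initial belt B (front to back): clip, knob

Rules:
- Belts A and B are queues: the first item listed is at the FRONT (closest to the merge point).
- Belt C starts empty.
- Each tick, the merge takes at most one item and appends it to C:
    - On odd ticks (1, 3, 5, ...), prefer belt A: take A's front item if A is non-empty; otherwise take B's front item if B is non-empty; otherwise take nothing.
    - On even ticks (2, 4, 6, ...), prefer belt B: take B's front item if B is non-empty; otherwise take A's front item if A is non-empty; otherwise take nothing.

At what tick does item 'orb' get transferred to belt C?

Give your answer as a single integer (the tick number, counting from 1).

Answer: 1

Derivation:
Tick 1: prefer A, take orb from A; A=[reel,lens] B=[clip,knob] C=[orb]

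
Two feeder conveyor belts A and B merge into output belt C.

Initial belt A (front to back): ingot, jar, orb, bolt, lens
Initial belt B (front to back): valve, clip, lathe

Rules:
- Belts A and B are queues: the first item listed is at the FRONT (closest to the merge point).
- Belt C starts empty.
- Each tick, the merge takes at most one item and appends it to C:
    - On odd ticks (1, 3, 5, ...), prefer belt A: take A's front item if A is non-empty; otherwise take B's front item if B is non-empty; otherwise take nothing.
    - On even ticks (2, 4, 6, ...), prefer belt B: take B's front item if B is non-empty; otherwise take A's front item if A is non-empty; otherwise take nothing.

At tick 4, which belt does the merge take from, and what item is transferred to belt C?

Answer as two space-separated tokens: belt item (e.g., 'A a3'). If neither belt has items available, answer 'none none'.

Answer: B clip

Derivation:
Tick 1: prefer A, take ingot from A; A=[jar,orb,bolt,lens] B=[valve,clip,lathe] C=[ingot]
Tick 2: prefer B, take valve from B; A=[jar,orb,bolt,lens] B=[clip,lathe] C=[ingot,valve]
Tick 3: prefer A, take jar from A; A=[orb,bolt,lens] B=[clip,lathe] C=[ingot,valve,jar]
Tick 4: prefer B, take clip from B; A=[orb,bolt,lens] B=[lathe] C=[ingot,valve,jar,clip]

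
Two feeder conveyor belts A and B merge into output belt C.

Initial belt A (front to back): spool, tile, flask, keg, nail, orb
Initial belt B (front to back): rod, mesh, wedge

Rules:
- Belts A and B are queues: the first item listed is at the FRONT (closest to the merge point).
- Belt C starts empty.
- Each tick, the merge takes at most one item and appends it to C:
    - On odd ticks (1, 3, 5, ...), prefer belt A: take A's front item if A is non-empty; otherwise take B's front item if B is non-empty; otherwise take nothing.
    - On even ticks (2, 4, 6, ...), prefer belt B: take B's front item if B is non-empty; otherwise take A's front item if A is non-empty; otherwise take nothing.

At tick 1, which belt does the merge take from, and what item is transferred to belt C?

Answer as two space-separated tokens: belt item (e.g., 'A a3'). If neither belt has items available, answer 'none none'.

Answer: A spool

Derivation:
Tick 1: prefer A, take spool from A; A=[tile,flask,keg,nail,orb] B=[rod,mesh,wedge] C=[spool]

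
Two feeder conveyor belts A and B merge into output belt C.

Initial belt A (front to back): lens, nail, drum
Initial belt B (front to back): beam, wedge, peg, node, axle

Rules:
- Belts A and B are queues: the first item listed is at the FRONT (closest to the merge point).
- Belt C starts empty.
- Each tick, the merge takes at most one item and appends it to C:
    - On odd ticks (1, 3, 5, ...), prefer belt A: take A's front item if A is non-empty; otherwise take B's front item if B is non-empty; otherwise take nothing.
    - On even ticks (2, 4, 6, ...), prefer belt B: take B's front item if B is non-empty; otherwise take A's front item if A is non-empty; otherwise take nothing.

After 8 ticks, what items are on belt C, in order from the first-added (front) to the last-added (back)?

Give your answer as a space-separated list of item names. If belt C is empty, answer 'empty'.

Answer: lens beam nail wedge drum peg node axle

Derivation:
Tick 1: prefer A, take lens from A; A=[nail,drum] B=[beam,wedge,peg,node,axle] C=[lens]
Tick 2: prefer B, take beam from B; A=[nail,drum] B=[wedge,peg,node,axle] C=[lens,beam]
Tick 3: prefer A, take nail from A; A=[drum] B=[wedge,peg,node,axle] C=[lens,beam,nail]
Tick 4: prefer B, take wedge from B; A=[drum] B=[peg,node,axle] C=[lens,beam,nail,wedge]
Tick 5: prefer A, take drum from A; A=[-] B=[peg,node,axle] C=[lens,beam,nail,wedge,drum]
Tick 6: prefer B, take peg from B; A=[-] B=[node,axle] C=[lens,beam,nail,wedge,drum,peg]
Tick 7: prefer A, take node from B; A=[-] B=[axle] C=[lens,beam,nail,wedge,drum,peg,node]
Tick 8: prefer B, take axle from B; A=[-] B=[-] C=[lens,beam,nail,wedge,drum,peg,node,axle]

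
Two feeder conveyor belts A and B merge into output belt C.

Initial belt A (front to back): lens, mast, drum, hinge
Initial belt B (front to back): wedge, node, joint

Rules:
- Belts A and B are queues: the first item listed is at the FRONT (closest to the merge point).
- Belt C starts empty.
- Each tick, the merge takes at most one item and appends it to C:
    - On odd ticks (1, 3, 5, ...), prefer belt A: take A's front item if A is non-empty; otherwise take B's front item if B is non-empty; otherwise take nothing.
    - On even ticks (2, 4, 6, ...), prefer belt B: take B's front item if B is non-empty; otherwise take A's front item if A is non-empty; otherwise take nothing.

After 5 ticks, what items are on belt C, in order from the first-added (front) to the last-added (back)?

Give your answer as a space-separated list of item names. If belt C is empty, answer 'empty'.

Tick 1: prefer A, take lens from A; A=[mast,drum,hinge] B=[wedge,node,joint] C=[lens]
Tick 2: prefer B, take wedge from B; A=[mast,drum,hinge] B=[node,joint] C=[lens,wedge]
Tick 3: prefer A, take mast from A; A=[drum,hinge] B=[node,joint] C=[lens,wedge,mast]
Tick 4: prefer B, take node from B; A=[drum,hinge] B=[joint] C=[lens,wedge,mast,node]
Tick 5: prefer A, take drum from A; A=[hinge] B=[joint] C=[lens,wedge,mast,node,drum]

Answer: lens wedge mast node drum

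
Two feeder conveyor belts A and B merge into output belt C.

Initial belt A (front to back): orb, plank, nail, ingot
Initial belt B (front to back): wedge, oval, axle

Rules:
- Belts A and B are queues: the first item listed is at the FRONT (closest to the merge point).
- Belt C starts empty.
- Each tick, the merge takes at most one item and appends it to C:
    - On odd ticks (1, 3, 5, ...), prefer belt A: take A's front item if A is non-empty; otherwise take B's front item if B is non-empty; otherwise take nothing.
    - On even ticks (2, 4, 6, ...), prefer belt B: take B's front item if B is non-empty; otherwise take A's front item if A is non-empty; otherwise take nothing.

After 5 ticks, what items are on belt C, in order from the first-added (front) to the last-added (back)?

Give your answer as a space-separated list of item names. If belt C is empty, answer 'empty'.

Answer: orb wedge plank oval nail

Derivation:
Tick 1: prefer A, take orb from A; A=[plank,nail,ingot] B=[wedge,oval,axle] C=[orb]
Tick 2: prefer B, take wedge from B; A=[plank,nail,ingot] B=[oval,axle] C=[orb,wedge]
Tick 3: prefer A, take plank from A; A=[nail,ingot] B=[oval,axle] C=[orb,wedge,plank]
Tick 4: prefer B, take oval from B; A=[nail,ingot] B=[axle] C=[orb,wedge,plank,oval]
Tick 5: prefer A, take nail from A; A=[ingot] B=[axle] C=[orb,wedge,plank,oval,nail]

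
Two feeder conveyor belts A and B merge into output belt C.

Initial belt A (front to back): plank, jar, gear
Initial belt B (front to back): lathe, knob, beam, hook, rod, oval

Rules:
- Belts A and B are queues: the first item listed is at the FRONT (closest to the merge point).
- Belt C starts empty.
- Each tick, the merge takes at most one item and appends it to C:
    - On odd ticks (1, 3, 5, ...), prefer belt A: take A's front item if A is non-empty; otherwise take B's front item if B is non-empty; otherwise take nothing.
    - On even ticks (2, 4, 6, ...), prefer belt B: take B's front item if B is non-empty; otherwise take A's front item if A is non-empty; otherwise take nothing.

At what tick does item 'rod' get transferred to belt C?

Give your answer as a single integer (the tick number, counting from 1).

Tick 1: prefer A, take plank from A; A=[jar,gear] B=[lathe,knob,beam,hook,rod,oval] C=[plank]
Tick 2: prefer B, take lathe from B; A=[jar,gear] B=[knob,beam,hook,rod,oval] C=[plank,lathe]
Tick 3: prefer A, take jar from A; A=[gear] B=[knob,beam,hook,rod,oval] C=[plank,lathe,jar]
Tick 4: prefer B, take knob from B; A=[gear] B=[beam,hook,rod,oval] C=[plank,lathe,jar,knob]
Tick 5: prefer A, take gear from A; A=[-] B=[beam,hook,rod,oval] C=[plank,lathe,jar,knob,gear]
Tick 6: prefer B, take beam from B; A=[-] B=[hook,rod,oval] C=[plank,lathe,jar,knob,gear,beam]
Tick 7: prefer A, take hook from B; A=[-] B=[rod,oval] C=[plank,lathe,jar,knob,gear,beam,hook]
Tick 8: prefer B, take rod from B; A=[-] B=[oval] C=[plank,lathe,jar,knob,gear,beam,hook,rod]

Answer: 8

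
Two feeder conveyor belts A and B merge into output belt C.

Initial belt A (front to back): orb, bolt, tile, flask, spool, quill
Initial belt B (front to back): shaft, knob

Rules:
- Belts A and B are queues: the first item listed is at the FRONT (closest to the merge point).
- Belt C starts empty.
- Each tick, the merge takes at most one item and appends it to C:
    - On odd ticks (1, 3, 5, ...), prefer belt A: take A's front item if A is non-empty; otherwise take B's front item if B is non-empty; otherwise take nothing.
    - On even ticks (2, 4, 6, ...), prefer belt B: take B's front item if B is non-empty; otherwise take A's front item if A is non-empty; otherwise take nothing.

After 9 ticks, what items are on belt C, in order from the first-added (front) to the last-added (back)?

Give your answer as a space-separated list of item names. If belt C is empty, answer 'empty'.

Tick 1: prefer A, take orb from A; A=[bolt,tile,flask,spool,quill] B=[shaft,knob] C=[orb]
Tick 2: prefer B, take shaft from B; A=[bolt,tile,flask,spool,quill] B=[knob] C=[orb,shaft]
Tick 3: prefer A, take bolt from A; A=[tile,flask,spool,quill] B=[knob] C=[orb,shaft,bolt]
Tick 4: prefer B, take knob from B; A=[tile,flask,spool,quill] B=[-] C=[orb,shaft,bolt,knob]
Tick 5: prefer A, take tile from A; A=[flask,spool,quill] B=[-] C=[orb,shaft,bolt,knob,tile]
Tick 6: prefer B, take flask from A; A=[spool,quill] B=[-] C=[orb,shaft,bolt,knob,tile,flask]
Tick 7: prefer A, take spool from A; A=[quill] B=[-] C=[orb,shaft,bolt,knob,tile,flask,spool]
Tick 8: prefer B, take quill from A; A=[-] B=[-] C=[orb,shaft,bolt,knob,tile,flask,spool,quill]
Tick 9: prefer A, both empty, nothing taken; A=[-] B=[-] C=[orb,shaft,bolt,knob,tile,flask,spool,quill]

Answer: orb shaft bolt knob tile flask spool quill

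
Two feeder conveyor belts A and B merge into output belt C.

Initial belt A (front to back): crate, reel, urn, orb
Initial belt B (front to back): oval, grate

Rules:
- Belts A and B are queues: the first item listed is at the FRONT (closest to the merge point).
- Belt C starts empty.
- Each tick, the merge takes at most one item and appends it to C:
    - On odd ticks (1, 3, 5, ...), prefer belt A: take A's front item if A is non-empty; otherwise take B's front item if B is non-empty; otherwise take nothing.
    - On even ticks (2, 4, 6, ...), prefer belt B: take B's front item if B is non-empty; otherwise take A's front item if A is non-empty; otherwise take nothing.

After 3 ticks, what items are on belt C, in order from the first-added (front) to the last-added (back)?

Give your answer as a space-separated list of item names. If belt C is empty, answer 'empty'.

Tick 1: prefer A, take crate from A; A=[reel,urn,orb] B=[oval,grate] C=[crate]
Tick 2: prefer B, take oval from B; A=[reel,urn,orb] B=[grate] C=[crate,oval]
Tick 3: prefer A, take reel from A; A=[urn,orb] B=[grate] C=[crate,oval,reel]

Answer: crate oval reel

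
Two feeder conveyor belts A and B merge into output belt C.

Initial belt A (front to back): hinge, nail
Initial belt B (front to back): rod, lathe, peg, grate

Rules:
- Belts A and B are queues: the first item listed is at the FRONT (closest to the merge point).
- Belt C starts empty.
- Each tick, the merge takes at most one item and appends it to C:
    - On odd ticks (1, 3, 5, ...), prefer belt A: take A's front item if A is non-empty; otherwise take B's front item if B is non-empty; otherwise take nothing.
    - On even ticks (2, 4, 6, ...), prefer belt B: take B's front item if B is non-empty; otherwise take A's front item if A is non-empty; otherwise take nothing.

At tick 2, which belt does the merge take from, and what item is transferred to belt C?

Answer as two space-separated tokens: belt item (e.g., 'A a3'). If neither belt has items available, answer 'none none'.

Answer: B rod

Derivation:
Tick 1: prefer A, take hinge from A; A=[nail] B=[rod,lathe,peg,grate] C=[hinge]
Tick 2: prefer B, take rod from B; A=[nail] B=[lathe,peg,grate] C=[hinge,rod]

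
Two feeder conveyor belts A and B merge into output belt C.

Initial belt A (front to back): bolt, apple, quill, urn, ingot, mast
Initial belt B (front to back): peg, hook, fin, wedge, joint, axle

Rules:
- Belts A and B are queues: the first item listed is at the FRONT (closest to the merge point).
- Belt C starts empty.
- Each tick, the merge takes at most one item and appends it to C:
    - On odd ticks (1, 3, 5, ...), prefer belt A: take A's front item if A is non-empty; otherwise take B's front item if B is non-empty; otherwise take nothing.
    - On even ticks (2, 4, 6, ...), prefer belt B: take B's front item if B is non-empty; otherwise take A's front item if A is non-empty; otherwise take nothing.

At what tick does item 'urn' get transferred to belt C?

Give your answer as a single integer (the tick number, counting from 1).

Tick 1: prefer A, take bolt from A; A=[apple,quill,urn,ingot,mast] B=[peg,hook,fin,wedge,joint,axle] C=[bolt]
Tick 2: prefer B, take peg from B; A=[apple,quill,urn,ingot,mast] B=[hook,fin,wedge,joint,axle] C=[bolt,peg]
Tick 3: prefer A, take apple from A; A=[quill,urn,ingot,mast] B=[hook,fin,wedge,joint,axle] C=[bolt,peg,apple]
Tick 4: prefer B, take hook from B; A=[quill,urn,ingot,mast] B=[fin,wedge,joint,axle] C=[bolt,peg,apple,hook]
Tick 5: prefer A, take quill from A; A=[urn,ingot,mast] B=[fin,wedge,joint,axle] C=[bolt,peg,apple,hook,quill]
Tick 6: prefer B, take fin from B; A=[urn,ingot,mast] B=[wedge,joint,axle] C=[bolt,peg,apple,hook,quill,fin]
Tick 7: prefer A, take urn from A; A=[ingot,mast] B=[wedge,joint,axle] C=[bolt,peg,apple,hook,quill,fin,urn]

Answer: 7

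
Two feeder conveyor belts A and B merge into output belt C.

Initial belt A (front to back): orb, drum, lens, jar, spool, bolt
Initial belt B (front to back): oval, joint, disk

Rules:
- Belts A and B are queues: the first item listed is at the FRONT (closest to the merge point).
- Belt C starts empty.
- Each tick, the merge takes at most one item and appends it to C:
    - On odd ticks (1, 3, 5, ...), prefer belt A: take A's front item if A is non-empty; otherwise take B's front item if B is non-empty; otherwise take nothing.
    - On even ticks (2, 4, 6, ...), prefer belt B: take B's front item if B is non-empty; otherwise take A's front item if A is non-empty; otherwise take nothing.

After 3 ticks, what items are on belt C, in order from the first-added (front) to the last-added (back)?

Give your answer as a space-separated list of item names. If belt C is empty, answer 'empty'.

Answer: orb oval drum

Derivation:
Tick 1: prefer A, take orb from A; A=[drum,lens,jar,spool,bolt] B=[oval,joint,disk] C=[orb]
Tick 2: prefer B, take oval from B; A=[drum,lens,jar,spool,bolt] B=[joint,disk] C=[orb,oval]
Tick 3: prefer A, take drum from A; A=[lens,jar,spool,bolt] B=[joint,disk] C=[orb,oval,drum]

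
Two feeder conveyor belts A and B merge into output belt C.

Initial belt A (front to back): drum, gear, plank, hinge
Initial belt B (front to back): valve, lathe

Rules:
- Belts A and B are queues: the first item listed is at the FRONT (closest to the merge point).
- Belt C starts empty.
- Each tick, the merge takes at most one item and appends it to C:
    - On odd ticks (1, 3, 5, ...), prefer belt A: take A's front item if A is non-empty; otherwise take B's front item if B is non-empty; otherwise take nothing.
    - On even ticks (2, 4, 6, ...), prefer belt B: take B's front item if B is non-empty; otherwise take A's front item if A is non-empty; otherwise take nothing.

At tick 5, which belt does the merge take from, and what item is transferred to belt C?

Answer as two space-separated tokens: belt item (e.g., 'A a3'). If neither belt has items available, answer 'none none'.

Answer: A plank

Derivation:
Tick 1: prefer A, take drum from A; A=[gear,plank,hinge] B=[valve,lathe] C=[drum]
Tick 2: prefer B, take valve from B; A=[gear,plank,hinge] B=[lathe] C=[drum,valve]
Tick 3: prefer A, take gear from A; A=[plank,hinge] B=[lathe] C=[drum,valve,gear]
Tick 4: prefer B, take lathe from B; A=[plank,hinge] B=[-] C=[drum,valve,gear,lathe]
Tick 5: prefer A, take plank from A; A=[hinge] B=[-] C=[drum,valve,gear,lathe,plank]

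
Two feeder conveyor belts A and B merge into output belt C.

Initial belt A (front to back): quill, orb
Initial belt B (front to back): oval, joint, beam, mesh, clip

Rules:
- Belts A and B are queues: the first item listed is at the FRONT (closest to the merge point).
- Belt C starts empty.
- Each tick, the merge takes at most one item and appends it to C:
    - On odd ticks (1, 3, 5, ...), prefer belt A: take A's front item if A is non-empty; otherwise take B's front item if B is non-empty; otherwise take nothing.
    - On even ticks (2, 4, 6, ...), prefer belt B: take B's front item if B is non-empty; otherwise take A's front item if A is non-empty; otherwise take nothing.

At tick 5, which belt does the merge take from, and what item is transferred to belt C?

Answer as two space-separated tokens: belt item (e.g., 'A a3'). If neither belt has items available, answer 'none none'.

Tick 1: prefer A, take quill from A; A=[orb] B=[oval,joint,beam,mesh,clip] C=[quill]
Tick 2: prefer B, take oval from B; A=[orb] B=[joint,beam,mesh,clip] C=[quill,oval]
Tick 3: prefer A, take orb from A; A=[-] B=[joint,beam,mesh,clip] C=[quill,oval,orb]
Tick 4: prefer B, take joint from B; A=[-] B=[beam,mesh,clip] C=[quill,oval,orb,joint]
Tick 5: prefer A, take beam from B; A=[-] B=[mesh,clip] C=[quill,oval,orb,joint,beam]

Answer: B beam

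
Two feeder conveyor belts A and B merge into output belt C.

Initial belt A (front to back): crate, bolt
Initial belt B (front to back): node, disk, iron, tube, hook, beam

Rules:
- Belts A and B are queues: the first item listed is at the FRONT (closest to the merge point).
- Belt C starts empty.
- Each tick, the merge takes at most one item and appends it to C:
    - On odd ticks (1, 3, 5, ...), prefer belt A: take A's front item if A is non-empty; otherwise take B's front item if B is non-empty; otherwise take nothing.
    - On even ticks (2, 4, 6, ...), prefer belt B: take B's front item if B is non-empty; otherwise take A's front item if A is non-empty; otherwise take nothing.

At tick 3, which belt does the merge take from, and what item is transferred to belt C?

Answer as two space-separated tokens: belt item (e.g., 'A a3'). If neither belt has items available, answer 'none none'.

Answer: A bolt

Derivation:
Tick 1: prefer A, take crate from A; A=[bolt] B=[node,disk,iron,tube,hook,beam] C=[crate]
Tick 2: prefer B, take node from B; A=[bolt] B=[disk,iron,tube,hook,beam] C=[crate,node]
Tick 3: prefer A, take bolt from A; A=[-] B=[disk,iron,tube,hook,beam] C=[crate,node,bolt]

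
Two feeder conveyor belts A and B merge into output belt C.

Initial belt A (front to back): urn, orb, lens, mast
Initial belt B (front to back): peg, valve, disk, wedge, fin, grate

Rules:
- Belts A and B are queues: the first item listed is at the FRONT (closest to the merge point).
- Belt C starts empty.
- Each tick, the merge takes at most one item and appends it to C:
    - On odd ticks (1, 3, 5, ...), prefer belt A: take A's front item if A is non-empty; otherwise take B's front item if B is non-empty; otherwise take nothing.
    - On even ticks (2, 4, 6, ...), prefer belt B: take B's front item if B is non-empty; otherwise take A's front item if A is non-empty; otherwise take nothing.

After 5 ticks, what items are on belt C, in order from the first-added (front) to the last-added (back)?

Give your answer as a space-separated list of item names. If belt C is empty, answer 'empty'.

Answer: urn peg orb valve lens

Derivation:
Tick 1: prefer A, take urn from A; A=[orb,lens,mast] B=[peg,valve,disk,wedge,fin,grate] C=[urn]
Tick 2: prefer B, take peg from B; A=[orb,lens,mast] B=[valve,disk,wedge,fin,grate] C=[urn,peg]
Tick 3: prefer A, take orb from A; A=[lens,mast] B=[valve,disk,wedge,fin,grate] C=[urn,peg,orb]
Tick 4: prefer B, take valve from B; A=[lens,mast] B=[disk,wedge,fin,grate] C=[urn,peg,orb,valve]
Tick 5: prefer A, take lens from A; A=[mast] B=[disk,wedge,fin,grate] C=[urn,peg,orb,valve,lens]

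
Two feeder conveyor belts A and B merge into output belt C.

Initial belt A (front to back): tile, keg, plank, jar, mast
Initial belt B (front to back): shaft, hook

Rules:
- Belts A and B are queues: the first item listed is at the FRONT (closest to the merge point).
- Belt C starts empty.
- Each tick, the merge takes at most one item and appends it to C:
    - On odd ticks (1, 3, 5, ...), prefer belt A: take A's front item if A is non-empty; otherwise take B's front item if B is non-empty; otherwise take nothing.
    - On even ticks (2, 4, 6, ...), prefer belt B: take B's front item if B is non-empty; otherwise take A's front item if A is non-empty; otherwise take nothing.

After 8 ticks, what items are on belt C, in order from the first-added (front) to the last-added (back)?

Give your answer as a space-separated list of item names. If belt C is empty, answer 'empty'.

Tick 1: prefer A, take tile from A; A=[keg,plank,jar,mast] B=[shaft,hook] C=[tile]
Tick 2: prefer B, take shaft from B; A=[keg,plank,jar,mast] B=[hook] C=[tile,shaft]
Tick 3: prefer A, take keg from A; A=[plank,jar,mast] B=[hook] C=[tile,shaft,keg]
Tick 4: prefer B, take hook from B; A=[plank,jar,mast] B=[-] C=[tile,shaft,keg,hook]
Tick 5: prefer A, take plank from A; A=[jar,mast] B=[-] C=[tile,shaft,keg,hook,plank]
Tick 6: prefer B, take jar from A; A=[mast] B=[-] C=[tile,shaft,keg,hook,plank,jar]
Tick 7: prefer A, take mast from A; A=[-] B=[-] C=[tile,shaft,keg,hook,plank,jar,mast]
Tick 8: prefer B, both empty, nothing taken; A=[-] B=[-] C=[tile,shaft,keg,hook,plank,jar,mast]

Answer: tile shaft keg hook plank jar mast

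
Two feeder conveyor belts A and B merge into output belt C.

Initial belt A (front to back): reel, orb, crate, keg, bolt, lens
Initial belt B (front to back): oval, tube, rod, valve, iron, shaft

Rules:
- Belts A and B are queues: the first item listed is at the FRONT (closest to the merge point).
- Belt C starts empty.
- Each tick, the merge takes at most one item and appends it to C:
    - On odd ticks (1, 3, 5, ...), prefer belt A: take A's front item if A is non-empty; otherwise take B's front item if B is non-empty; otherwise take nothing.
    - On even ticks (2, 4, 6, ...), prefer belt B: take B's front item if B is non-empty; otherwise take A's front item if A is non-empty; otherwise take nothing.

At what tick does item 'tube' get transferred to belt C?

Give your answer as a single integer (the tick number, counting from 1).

Tick 1: prefer A, take reel from A; A=[orb,crate,keg,bolt,lens] B=[oval,tube,rod,valve,iron,shaft] C=[reel]
Tick 2: prefer B, take oval from B; A=[orb,crate,keg,bolt,lens] B=[tube,rod,valve,iron,shaft] C=[reel,oval]
Tick 3: prefer A, take orb from A; A=[crate,keg,bolt,lens] B=[tube,rod,valve,iron,shaft] C=[reel,oval,orb]
Tick 4: prefer B, take tube from B; A=[crate,keg,bolt,lens] B=[rod,valve,iron,shaft] C=[reel,oval,orb,tube]

Answer: 4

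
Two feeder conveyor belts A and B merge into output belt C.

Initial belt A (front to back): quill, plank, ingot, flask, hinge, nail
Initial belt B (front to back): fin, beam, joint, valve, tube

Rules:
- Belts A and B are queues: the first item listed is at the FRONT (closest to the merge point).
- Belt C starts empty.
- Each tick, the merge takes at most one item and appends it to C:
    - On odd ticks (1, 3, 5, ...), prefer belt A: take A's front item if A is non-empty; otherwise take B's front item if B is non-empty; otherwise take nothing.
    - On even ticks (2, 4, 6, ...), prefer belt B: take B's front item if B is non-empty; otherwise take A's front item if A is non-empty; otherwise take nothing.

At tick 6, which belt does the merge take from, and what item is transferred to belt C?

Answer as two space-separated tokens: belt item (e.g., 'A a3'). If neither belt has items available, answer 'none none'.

Tick 1: prefer A, take quill from A; A=[plank,ingot,flask,hinge,nail] B=[fin,beam,joint,valve,tube] C=[quill]
Tick 2: prefer B, take fin from B; A=[plank,ingot,flask,hinge,nail] B=[beam,joint,valve,tube] C=[quill,fin]
Tick 3: prefer A, take plank from A; A=[ingot,flask,hinge,nail] B=[beam,joint,valve,tube] C=[quill,fin,plank]
Tick 4: prefer B, take beam from B; A=[ingot,flask,hinge,nail] B=[joint,valve,tube] C=[quill,fin,plank,beam]
Tick 5: prefer A, take ingot from A; A=[flask,hinge,nail] B=[joint,valve,tube] C=[quill,fin,plank,beam,ingot]
Tick 6: prefer B, take joint from B; A=[flask,hinge,nail] B=[valve,tube] C=[quill,fin,plank,beam,ingot,joint]

Answer: B joint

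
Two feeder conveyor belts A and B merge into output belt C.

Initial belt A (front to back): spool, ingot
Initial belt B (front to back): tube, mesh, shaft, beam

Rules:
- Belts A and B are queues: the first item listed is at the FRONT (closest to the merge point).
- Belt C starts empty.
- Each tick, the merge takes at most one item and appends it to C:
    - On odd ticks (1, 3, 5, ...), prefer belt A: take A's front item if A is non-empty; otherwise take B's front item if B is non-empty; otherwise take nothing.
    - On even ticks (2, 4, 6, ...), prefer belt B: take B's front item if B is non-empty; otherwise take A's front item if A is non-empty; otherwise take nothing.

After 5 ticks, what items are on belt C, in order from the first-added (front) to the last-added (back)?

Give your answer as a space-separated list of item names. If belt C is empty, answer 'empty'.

Answer: spool tube ingot mesh shaft

Derivation:
Tick 1: prefer A, take spool from A; A=[ingot] B=[tube,mesh,shaft,beam] C=[spool]
Tick 2: prefer B, take tube from B; A=[ingot] B=[mesh,shaft,beam] C=[spool,tube]
Tick 3: prefer A, take ingot from A; A=[-] B=[mesh,shaft,beam] C=[spool,tube,ingot]
Tick 4: prefer B, take mesh from B; A=[-] B=[shaft,beam] C=[spool,tube,ingot,mesh]
Tick 5: prefer A, take shaft from B; A=[-] B=[beam] C=[spool,tube,ingot,mesh,shaft]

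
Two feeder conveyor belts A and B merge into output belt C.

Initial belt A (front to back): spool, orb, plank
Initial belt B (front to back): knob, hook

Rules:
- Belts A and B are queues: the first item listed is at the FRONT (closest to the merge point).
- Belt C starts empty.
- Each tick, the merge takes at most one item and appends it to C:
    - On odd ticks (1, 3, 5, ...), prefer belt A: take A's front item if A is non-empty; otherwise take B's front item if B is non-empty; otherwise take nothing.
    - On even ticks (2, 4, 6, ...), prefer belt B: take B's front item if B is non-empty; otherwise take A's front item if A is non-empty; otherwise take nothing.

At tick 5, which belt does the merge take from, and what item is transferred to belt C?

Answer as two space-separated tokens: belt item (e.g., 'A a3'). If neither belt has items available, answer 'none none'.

Tick 1: prefer A, take spool from A; A=[orb,plank] B=[knob,hook] C=[spool]
Tick 2: prefer B, take knob from B; A=[orb,plank] B=[hook] C=[spool,knob]
Tick 3: prefer A, take orb from A; A=[plank] B=[hook] C=[spool,knob,orb]
Tick 4: prefer B, take hook from B; A=[plank] B=[-] C=[spool,knob,orb,hook]
Tick 5: prefer A, take plank from A; A=[-] B=[-] C=[spool,knob,orb,hook,plank]

Answer: A plank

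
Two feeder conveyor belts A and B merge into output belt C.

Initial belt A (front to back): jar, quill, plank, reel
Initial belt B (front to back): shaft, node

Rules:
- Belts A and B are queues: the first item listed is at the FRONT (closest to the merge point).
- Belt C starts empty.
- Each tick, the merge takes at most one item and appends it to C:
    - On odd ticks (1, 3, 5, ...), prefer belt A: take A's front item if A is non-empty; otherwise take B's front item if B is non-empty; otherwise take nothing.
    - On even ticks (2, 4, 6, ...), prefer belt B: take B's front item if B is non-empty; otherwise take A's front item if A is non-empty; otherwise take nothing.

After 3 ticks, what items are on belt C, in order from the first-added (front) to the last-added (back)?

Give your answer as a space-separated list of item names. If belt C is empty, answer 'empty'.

Answer: jar shaft quill

Derivation:
Tick 1: prefer A, take jar from A; A=[quill,plank,reel] B=[shaft,node] C=[jar]
Tick 2: prefer B, take shaft from B; A=[quill,plank,reel] B=[node] C=[jar,shaft]
Tick 3: prefer A, take quill from A; A=[plank,reel] B=[node] C=[jar,shaft,quill]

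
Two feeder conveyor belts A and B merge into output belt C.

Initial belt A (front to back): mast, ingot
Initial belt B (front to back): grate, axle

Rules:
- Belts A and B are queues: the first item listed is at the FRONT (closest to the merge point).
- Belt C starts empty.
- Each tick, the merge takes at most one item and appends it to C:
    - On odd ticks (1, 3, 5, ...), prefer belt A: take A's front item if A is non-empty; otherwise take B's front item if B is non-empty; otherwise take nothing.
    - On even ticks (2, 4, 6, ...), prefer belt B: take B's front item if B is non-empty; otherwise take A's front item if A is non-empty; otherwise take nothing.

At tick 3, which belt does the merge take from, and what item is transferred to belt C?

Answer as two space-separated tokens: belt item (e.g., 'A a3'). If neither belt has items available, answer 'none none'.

Answer: A ingot

Derivation:
Tick 1: prefer A, take mast from A; A=[ingot] B=[grate,axle] C=[mast]
Tick 2: prefer B, take grate from B; A=[ingot] B=[axle] C=[mast,grate]
Tick 3: prefer A, take ingot from A; A=[-] B=[axle] C=[mast,grate,ingot]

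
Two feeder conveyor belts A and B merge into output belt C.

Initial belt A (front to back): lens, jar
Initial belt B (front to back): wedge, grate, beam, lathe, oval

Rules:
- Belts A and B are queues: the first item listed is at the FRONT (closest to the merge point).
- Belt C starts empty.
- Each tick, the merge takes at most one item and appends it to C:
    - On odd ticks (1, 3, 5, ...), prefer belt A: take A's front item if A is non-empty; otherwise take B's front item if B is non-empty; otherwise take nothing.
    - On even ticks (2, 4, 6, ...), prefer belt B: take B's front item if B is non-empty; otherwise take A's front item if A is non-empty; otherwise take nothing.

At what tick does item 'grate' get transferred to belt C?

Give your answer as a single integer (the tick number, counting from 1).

Tick 1: prefer A, take lens from A; A=[jar] B=[wedge,grate,beam,lathe,oval] C=[lens]
Tick 2: prefer B, take wedge from B; A=[jar] B=[grate,beam,lathe,oval] C=[lens,wedge]
Tick 3: prefer A, take jar from A; A=[-] B=[grate,beam,lathe,oval] C=[lens,wedge,jar]
Tick 4: prefer B, take grate from B; A=[-] B=[beam,lathe,oval] C=[lens,wedge,jar,grate]

Answer: 4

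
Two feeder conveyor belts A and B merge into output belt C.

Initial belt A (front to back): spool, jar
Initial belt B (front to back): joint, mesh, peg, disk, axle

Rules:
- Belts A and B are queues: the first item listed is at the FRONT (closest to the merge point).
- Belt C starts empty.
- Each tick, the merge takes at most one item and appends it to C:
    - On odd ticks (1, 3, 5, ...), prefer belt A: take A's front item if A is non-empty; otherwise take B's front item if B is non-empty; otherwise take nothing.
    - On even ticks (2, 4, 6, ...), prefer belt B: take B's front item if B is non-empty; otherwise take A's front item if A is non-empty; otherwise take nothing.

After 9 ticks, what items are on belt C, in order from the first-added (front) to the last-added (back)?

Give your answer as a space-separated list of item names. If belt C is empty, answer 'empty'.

Answer: spool joint jar mesh peg disk axle

Derivation:
Tick 1: prefer A, take spool from A; A=[jar] B=[joint,mesh,peg,disk,axle] C=[spool]
Tick 2: prefer B, take joint from B; A=[jar] B=[mesh,peg,disk,axle] C=[spool,joint]
Tick 3: prefer A, take jar from A; A=[-] B=[mesh,peg,disk,axle] C=[spool,joint,jar]
Tick 4: prefer B, take mesh from B; A=[-] B=[peg,disk,axle] C=[spool,joint,jar,mesh]
Tick 5: prefer A, take peg from B; A=[-] B=[disk,axle] C=[spool,joint,jar,mesh,peg]
Tick 6: prefer B, take disk from B; A=[-] B=[axle] C=[spool,joint,jar,mesh,peg,disk]
Tick 7: prefer A, take axle from B; A=[-] B=[-] C=[spool,joint,jar,mesh,peg,disk,axle]
Tick 8: prefer B, both empty, nothing taken; A=[-] B=[-] C=[spool,joint,jar,mesh,peg,disk,axle]
Tick 9: prefer A, both empty, nothing taken; A=[-] B=[-] C=[spool,joint,jar,mesh,peg,disk,axle]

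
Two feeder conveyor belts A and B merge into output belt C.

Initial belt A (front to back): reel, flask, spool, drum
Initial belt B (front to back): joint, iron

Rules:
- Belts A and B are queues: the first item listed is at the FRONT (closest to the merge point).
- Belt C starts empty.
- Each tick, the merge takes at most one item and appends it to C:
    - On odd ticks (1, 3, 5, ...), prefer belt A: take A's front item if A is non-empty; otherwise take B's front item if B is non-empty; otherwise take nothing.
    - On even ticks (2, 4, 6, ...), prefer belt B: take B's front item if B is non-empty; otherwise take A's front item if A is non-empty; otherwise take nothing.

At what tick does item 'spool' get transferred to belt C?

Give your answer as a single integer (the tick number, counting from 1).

Answer: 5

Derivation:
Tick 1: prefer A, take reel from A; A=[flask,spool,drum] B=[joint,iron] C=[reel]
Tick 2: prefer B, take joint from B; A=[flask,spool,drum] B=[iron] C=[reel,joint]
Tick 3: prefer A, take flask from A; A=[spool,drum] B=[iron] C=[reel,joint,flask]
Tick 4: prefer B, take iron from B; A=[spool,drum] B=[-] C=[reel,joint,flask,iron]
Tick 5: prefer A, take spool from A; A=[drum] B=[-] C=[reel,joint,flask,iron,spool]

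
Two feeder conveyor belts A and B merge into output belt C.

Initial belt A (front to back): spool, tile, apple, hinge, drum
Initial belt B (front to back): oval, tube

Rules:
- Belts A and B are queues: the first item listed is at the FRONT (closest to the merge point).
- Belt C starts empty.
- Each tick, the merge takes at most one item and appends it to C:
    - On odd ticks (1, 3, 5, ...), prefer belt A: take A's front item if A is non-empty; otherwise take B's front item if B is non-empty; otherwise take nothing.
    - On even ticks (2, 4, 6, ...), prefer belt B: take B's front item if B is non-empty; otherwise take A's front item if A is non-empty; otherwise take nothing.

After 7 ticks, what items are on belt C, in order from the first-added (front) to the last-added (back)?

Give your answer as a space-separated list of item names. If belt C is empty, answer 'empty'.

Answer: spool oval tile tube apple hinge drum

Derivation:
Tick 1: prefer A, take spool from A; A=[tile,apple,hinge,drum] B=[oval,tube] C=[spool]
Tick 2: prefer B, take oval from B; A=[tile,apple,hinge,drum] B=[tube] C=[spool,oval]
Tick 3: prefer A, take tile from A; A=[apple,hinge,drum] B=[tube] C=[spool,oval,tile]
Tick 4: prefer B, take tube from B; A=[apple,hinge,drum] B=[-] C=[spool,oval,tile,tube]
Tick 5: prefer A, take apple from A; A=[hinge,drum] B=[-] C=[spool,oval,tile,tube,apple]
Tick 6: prefer B, take hinge from A; A=[drum] B=[-] C=[spool,oval,tile,tube,apple,hinge]
Tick 7: prefer A, take drum from A; A=[-] B=[-] C=[spool,oval,tile,tube,apple,hinge,drum]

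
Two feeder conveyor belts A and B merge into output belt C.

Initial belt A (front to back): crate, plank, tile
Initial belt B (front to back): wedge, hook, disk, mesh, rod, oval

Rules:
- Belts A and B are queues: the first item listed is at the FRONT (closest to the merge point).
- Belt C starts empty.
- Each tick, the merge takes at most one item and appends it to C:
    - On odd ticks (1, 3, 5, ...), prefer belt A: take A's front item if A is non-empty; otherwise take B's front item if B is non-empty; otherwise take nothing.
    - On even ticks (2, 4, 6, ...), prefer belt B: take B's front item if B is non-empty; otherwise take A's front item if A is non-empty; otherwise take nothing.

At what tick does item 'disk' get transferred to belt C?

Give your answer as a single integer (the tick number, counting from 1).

Answer: 6

Derivation:
Tick 1: prefer A, take crate from A; A=[plank,tile] B=[wedge,hook,disk,mesh,rod,oval] C=[crate]
Tick 2: prefer B, take wedge from B; A=[plank,tile] B=[hook,disk,mesh,rod,oval] C=[crate,wedge]
Tick 3: prefer A, take plank from A; A=[tile] B=[hook,disk,mesh,rod,oval] C=[crate,wedge,plank]
Tick 4: prefer B, take hook from B; A=[tile] B=[disk,mesh,rod,oval] C=[crate,wedge,plank,hook]
Tick 5: prefer A, take tile from A; A=[-] B=[disk,mesh,rod,oval] C=[crate,wedge,plank,hook,tile]
Tick 6: prefer B, take disk from B; A=[-] B=[mesh,rod,oval] C=[crate,wedge,plank,hook,tile,disk]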